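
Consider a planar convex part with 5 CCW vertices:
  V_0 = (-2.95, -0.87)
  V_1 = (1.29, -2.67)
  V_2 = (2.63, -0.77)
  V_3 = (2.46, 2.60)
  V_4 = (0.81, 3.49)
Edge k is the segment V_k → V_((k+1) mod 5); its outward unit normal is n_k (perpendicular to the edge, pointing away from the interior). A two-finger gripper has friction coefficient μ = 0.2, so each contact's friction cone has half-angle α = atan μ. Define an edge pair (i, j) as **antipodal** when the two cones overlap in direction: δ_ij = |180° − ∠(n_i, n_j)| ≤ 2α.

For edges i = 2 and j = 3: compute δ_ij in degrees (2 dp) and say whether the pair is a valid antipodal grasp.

δ = 121.23°, invalid

α = atan 0.2 = 11.31°;  2α = 22.62°
edge 2: e_2 = (-0.17, +3.37);  n_2 = (+0.9987, +0.0504)
edge 3: e_3 = (-1.65, +0.89);  n_3 = (+0.4747, +0.8801)
∠(n_2, n_3) = 58.77°
δ = |180° − 58.77°| = 121.23°
121.23° > 2α = 22.62°  →  invalid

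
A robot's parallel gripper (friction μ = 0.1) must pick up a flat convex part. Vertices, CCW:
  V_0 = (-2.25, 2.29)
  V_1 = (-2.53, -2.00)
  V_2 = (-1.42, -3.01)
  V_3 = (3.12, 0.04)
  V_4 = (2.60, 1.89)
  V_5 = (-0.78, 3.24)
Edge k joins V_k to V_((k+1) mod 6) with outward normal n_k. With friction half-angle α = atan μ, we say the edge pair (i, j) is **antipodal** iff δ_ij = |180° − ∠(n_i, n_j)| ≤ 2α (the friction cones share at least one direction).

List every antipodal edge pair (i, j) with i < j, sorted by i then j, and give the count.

count = 1; pairs: (2,5)

α = atan 0.1 = 5.71°;  2α = 11.42°
n_0 = (-0.9979, +0.0651)
n_1 = (-0.6730, -0.7396)
n_2 = (+0.5577, -0.8301)
n_3 = (+0.9627, +0.2706)
n_4 = (+0.3709, +0.9287)
n_5 = (-0.5428, +0.8399)
  (0,1): δ = 128.57°  ·
  (0,2): δ = 52.37°  ·
  (0,3): δ = 19.43°  ·
  (0,4): δ = 71.96°  ·
  (0,5): δ = 126.61°  ·
  (1,2): δ = 103.81°  ·
  (1,3): δ = 32.00°  ·
  (1,4): δ = 20.53°  ·
  (1,5): δ = 75.17°  ·
  (2,3): δ = 108.19°  ·
  (2,4): δ = 55.67°  ·
  (2,5): δ = 1.02°  ✓
  (3,4): δ = 127.47°  ·
  (3,5): δ = 72.83°  ·
  (4,5): δ = 125.35°  ·
antipodal pairs: 1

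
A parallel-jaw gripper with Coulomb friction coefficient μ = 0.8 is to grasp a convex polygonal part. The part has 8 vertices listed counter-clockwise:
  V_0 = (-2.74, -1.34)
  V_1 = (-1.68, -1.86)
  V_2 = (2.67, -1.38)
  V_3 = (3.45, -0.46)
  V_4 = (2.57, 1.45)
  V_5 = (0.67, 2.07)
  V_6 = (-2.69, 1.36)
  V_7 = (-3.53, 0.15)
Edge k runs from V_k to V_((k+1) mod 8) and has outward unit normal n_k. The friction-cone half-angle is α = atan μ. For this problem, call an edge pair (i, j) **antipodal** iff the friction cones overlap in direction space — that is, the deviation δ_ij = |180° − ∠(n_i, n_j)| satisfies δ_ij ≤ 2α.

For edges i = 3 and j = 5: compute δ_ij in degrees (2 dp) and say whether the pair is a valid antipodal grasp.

α = atan 0.8 = 38.66°;  2α = 77.32°
edge 3: e_3 = (-0.88, +1.91);  n_3 = (+0.9082, +0.4185)
edge 5: e_5 = (-3.36, -0.71);  n_5 = (-0.2067, +0.9784)
∠(n_3, n_5) = 77.19°
δ = |180° − 77.19°| = 102.81°
102.81° > 2α = 77.32°  →  invalid

δ = 102.81°, invalid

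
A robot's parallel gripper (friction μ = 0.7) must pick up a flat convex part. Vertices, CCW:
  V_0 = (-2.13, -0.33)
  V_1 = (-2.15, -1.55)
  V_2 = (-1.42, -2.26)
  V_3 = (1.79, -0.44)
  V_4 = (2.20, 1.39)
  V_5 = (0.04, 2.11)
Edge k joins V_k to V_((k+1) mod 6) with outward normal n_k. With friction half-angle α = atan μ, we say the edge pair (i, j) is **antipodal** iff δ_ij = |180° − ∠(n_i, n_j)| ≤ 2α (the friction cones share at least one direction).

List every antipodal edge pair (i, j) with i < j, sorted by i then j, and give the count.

count = 7; pairs: (0,2), (0,3), (1,3), (1,4), (2,4), (2,5), (3,5)

α = atan 0.7 = 34.99°;  2α = 69.98°
n_0 = (-0.9999, +0.0164)
n_1 = (-0.6972, -0.7169)
n_2 = (+0.4932, -0.8699)
n_3 = (+0.9758, -0.2186)
n_4 = (+0.3162, +0.9487)
n_5 = (-0.7472, +0.6646)
  (0,1): δ = 133.27°  ·
  (0,2): δ = 59.51°  ✓
  (0,3): δ = 11.69°  ✓
  (0,4): δ = 72.50°  ·
  (0,5): δ = 139.29°  ·
  (1,2): δ = 106.24°  ·
  (1,3): δ = 58.42°  ✓
  (1,4): δ = 25.77°  ✓
  (1,5): δ = 92.56°  ·
  (2,3): δ = 132.18°  ·
  (2,4): δ = 47.99°  ✓
  (2,5): δ = 18.80°  ✓
  (3,4): δ = 95.81°  ·
  (3,5): δ = 29.02°  ✓
  (4,5): δ = 113.21°  ·
antipodal pairs: 7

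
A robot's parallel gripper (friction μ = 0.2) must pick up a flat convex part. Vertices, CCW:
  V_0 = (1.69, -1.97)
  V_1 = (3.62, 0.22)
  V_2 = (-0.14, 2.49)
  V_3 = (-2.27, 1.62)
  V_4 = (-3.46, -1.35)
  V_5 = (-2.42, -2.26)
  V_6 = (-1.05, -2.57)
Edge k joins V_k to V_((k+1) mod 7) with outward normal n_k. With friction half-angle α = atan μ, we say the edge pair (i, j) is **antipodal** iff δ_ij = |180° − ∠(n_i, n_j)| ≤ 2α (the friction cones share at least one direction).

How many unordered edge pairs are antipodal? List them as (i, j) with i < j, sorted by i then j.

count = 4; pairs: (0,3), (1,4), (1,5), (2,6)

α = atan 0.2 = 11.31°;  2α = 22.62°
n_0 = (+0.7502, -0.6612)
n_1 = (+0.5168, +0.8561)
n_2 = (-0.3781, +0.9258)
n_3 = (-0.9283, +0.3719)
n_4 = (-0.6585, -0.7526)
n_5 = (-0.2207, -0.9753)
n_6 = (+0.2139, -0.9769)
  (0,1): δ = 79.73°  ·
  (0,2): δ = 26.39°  ·
  (0,3): δ = 19.55°  ✓
  (0,4): δ = 90.20°  ·
  (0,5): δ = 118.64°  ·
  (0,6): δ = 143.74°  ·
  (1,2): δ = 126.66°  ·
  (1,3): δ = 80.71°  ·
  (1,4): δ = 10.07°  ✓
  (1,5): δ = 18.37°  ✓
  (1,6): δ = 43.47°  ·
  (2,3): δ = 134.05°  ·
  (2,4): δ = 63.40°  ·
  (2,5): δ = 34.97°  ·
  (2,6): δ = 9.87°  ✓
  (3,4): δ = 109.35°  ·
  (3,5): δ = 80.92°  ·
  (3,6): δ = 55.81°  ·
  (4,5): δ = 151.56°  ·
  (4,6): δ = 126.46°  ·
  (5,6): δ = 154.90°  ·
antipodal pairs: 4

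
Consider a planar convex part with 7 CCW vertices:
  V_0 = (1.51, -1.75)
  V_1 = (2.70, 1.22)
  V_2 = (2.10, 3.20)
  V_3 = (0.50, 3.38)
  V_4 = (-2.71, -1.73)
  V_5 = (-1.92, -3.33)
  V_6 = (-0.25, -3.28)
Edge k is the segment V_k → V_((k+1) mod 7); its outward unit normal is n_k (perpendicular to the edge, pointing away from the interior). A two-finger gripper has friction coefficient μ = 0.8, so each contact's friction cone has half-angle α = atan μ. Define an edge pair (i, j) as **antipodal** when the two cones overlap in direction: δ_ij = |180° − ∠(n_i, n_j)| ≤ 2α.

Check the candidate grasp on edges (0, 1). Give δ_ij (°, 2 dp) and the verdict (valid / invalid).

δ = 141.31°, invalid

α = atan 0.8 = 38.66°;  2α = 77.32°
edge 0: e_0 = (+1.19, +2.97);  n_0 = (+0.9283, -0.3719)
edge 1: e_1 = (-0.60, +1.98);  n_1 = (+0.9570, +0.2900)
∠(n_0, n_1) = 38.69°
δ = |180° − 38.69°| = 141.31°
141.31° > 2α = 77.32°  →  invalid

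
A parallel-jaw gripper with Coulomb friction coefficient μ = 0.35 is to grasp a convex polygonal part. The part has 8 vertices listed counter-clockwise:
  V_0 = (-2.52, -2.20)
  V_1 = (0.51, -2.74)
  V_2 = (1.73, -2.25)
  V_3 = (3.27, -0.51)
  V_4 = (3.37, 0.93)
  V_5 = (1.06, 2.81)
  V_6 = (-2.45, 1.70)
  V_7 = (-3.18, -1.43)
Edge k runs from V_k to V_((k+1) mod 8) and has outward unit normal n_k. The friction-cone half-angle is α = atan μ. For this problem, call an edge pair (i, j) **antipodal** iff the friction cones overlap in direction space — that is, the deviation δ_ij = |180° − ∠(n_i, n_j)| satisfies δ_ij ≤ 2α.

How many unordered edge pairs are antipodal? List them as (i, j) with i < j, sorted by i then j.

count = 7; pairs: (0,4), (0,5), (1,5), (2,5), (2,6), (3,6), (4,7)

α = atan 0.35 = 19.29°;  2α = 38.58°
n_0 = (-0.1755, -0.9845)
n_1 = (+0.3727, -0.9280)
n_2 = (+0.7488, -0.6628)
n_3 = (+0.9976, -0.0693)
n_4 = (+0.6312, +0.7756)
n_5 = (-0.3015, +0.9535)
n_6 = (-0.9739, +0.2271)
n_7 = (-0.7593, -0.6508)
  (0,1): δ = 148.01°  ·
  (0,2): δ = 121.41°  ·
  (0,3): δ = 83.87°  ·
  (0,4): δ = 29.04°  ✓
  (0,5): δ = 27.65°  ✓
  (0,6): δ = 86.98°  ·
  (0,7): δ = 140.71°  ·
  (1,2): δ = 153.39°  ·
  (1,3): δ = 115.85°  ·
  (1,4): δ = 61.02°  ·
  (1,5): δ = 4.33°  ✓
  (1,6): δ = 54.99°  ·
  (1,7): δ = 108.72°  ·
  (2,3): δ = 142.46°  ·
  (2,4): δ = 87.63°  ·
  (2,5): δ = 30.94°  ✓
  (2,6): δ = 28.38°  ✓
  (2,7): δ = 82.11°  ·
  (3,4): δ = 125.17°  ·
  (3,5): δ = 68.48°  ·
  (3,6): δ = 9.16°  ✓
  (3,7): δ = 44.57°  ·
  (4,5): δ = 123.31°  ·
  (4,6): δ = 63.99°  ·
  (4,7): δ = 10.26°  ✓
  (5,6): δ = 120.68°  ·
  (5,7): δ = 66.95°  ·
  (6,7): δ = 126.27°  ·
antipodal pairs: 7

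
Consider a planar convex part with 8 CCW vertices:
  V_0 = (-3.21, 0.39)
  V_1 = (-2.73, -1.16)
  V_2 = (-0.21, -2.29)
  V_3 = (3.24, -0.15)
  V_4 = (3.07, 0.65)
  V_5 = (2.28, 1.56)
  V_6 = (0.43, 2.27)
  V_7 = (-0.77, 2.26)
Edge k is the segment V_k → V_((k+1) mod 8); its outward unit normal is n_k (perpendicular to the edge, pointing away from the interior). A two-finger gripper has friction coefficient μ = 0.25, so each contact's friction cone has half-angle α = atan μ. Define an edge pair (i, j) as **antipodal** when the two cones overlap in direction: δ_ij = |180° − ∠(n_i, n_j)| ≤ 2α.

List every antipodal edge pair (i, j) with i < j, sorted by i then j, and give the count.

count = 6; pairs: (0,3), (0,4), (1,4), (1,5), (1,6), (2,7)

α = atan 0.25 = 14.04°;  2α = 28.07°
n_0 = (-0.9552, -0.2958)
n_1 = (-0.4092, -0.9125)
n_2 = (+0.5271, -0.8498)
n_3 = (+0.9782, +0.2079)
n_4 = (+0.7551, +0.6556)
n_5 = (+0.3583, +0.9336)
n_6 = (-0.0083, +1.0000)
n_7 = (-0.6083, +0.7937)
  (0,1): δ = 131.36°  ·
  (0,2): δ = 75.40°  ·
  (0,3): δ = 5.21°  ✓
  (0,4): δ = 23.76°  ✓
  (0,5): δ = 51.80°  ·
  (0,6): δ = 73.27°  ·
  (0,7): δ = 110.26°  ·
  (1,2): δ = 124.04°  ·
  (1,3): δ = 53.85°  ·
  (1,4): δ = 24.89°  ✓
  (1,5): δ = 3.16°  ✓
  (1,6): δ = 24.63°  ✓
  (1,7): δ = 61.62°  ·
  (2,3): δ = 109.81°  ·
  (2,4): δ = 80.85°  ·
  (2,5): δ = 52.81°  ·
  (2,6): δ = 31.33°  ·
  (2,7): δ = 5.66°  ✓
  (3,4): δ = 151.03°  ·
  (3,5): δ = 122.99°  ·
  (3,6): δ = 101.52°  ·
  (3,7): δ = 64.53°  ·
  (4,5): δ = 151.96°  ·
  (4,6): δ = 130.48°  ·
  (4,7): δ = 93.50°  ·
  (5,6): δ = 158.53°  ·
  (5,7): δ = 121.54°  ·
  (6,7): δ = 143.01°  ·
antipodal pairs: 6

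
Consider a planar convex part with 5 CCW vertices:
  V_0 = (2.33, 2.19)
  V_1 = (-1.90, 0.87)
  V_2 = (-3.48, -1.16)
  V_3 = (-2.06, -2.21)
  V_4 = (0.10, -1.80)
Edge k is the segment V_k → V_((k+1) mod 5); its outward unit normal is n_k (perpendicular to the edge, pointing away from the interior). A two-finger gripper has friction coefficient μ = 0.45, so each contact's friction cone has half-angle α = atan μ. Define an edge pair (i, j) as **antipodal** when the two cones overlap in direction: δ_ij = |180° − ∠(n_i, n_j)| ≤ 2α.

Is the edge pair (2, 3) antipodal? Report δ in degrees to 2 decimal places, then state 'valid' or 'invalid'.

α = atan 0.45 = 24.23°;  2α = 48.46°
edge 2: e_2 = (+1.42, -1.05);  n_2 = (-0.5946, -0.8041)
edge 3: e_3 = (+2.16, +0.41);  n_3 = (+0.1865, -0.9825)
∠(n_2, n_3) = 47.23°
δ = |180° − 47.23°| = 132.77°
132.77° > 2α = 48.46°  →  invalid

δ = 132.77°, invalid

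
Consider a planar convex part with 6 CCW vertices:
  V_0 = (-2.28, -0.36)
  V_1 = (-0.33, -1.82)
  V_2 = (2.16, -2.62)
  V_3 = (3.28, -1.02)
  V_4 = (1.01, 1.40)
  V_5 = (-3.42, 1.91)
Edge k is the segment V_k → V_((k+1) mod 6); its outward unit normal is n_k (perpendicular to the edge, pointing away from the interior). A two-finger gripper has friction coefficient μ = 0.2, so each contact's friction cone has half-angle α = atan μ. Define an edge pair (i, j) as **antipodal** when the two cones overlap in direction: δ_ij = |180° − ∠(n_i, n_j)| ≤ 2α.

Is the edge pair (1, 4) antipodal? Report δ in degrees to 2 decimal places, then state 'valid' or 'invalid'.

δ = 11.24°, valid

α = atan 0.2 = 11.31°;  2α = 22.62°
edge 1: e_1 = (+2.49, -0.80);  n_1 = (-0.3059, -0.9521)
edge 4: e_4 = (-4.43, +0.51);  n_4 = (+0.1144, +0.9934)
∠(n_1, n_4) = 168.76°
δ = |180° − 168.76°| = 11.24°
11.24° ≤ 2α = 22.62°  →  valid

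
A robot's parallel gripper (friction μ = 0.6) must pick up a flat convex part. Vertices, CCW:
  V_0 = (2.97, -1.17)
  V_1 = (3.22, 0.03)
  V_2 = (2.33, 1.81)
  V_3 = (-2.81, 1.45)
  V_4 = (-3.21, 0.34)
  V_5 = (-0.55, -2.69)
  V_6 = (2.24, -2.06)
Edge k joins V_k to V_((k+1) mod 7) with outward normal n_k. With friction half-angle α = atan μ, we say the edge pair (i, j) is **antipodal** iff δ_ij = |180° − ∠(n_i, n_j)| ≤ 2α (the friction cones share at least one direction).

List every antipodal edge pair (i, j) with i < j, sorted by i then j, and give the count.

count = 9; pairs: (0,3), (0,4), (1,3), (1,4), (2,4), (2,5), (2,6), (3,5), (3,6)

α = atan 0.6 = 30.96°;  2α = 61.93°
n_0 = (+0.9790, -0.2040)
n_1 = (+0.8944, +0.4472)
n_2 = (-0.0699, +0.9976)
n_3 = (-0.9408, +0.3390)
n_4 = (-0.7515, -0.6597)
n_5 = (+0.2203, -0.9754)
n_6 = (+0.7732, -0.6342)
  (0,1): δ = 141.67°  ·
  (0,2): δ = 74.23°  ·
  (0,3): δ = 8.05°  ✓
  (0,4): δ = 53.05°  ✓
  (0,5): δ = 114.49°  ·
  (0,6): δ = 152.41°  ·
  (1,2): δ = 112.56°  ·
  (1,3): δ = 46.38°  ✓
  (1,4): δ = 14.71°  ✓
  (1,5): δ = 76.16°  ·
  (1,6): δ = 114.08°  ·
  (2,3): δ = 113.82°  ·
  (2,4): δ = 52.73°  ✓
  (2,5): δ = 8.72°  ✓
  (2,6): δ = 46.63°  ✓
  (3,4): δ = 118.90°  ·
  (3,5): δ = 57.46°  ✓
  (3,6): δ = 19.54°  ✓
  (4,5): δ = 118.56°  ·
  (4,6): δ = 80.64°  ·
  (5,6): δ = 142.08°  ·
antipodal pairs: 9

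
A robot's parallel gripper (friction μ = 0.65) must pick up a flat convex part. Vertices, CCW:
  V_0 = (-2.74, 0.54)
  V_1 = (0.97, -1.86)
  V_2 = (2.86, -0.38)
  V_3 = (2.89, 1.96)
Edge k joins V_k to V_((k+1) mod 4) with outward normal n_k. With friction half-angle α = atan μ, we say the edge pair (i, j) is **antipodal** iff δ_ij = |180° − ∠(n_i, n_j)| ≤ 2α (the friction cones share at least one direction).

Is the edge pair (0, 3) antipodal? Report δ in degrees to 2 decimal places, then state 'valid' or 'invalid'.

α = atan 0.65 = 33.02°;  2α = 66.05°
edge 0: e_0 = (+3.71, -2.40);  n_0 = (-0.5432, -0.8396)
edge 3: e_3 = (-5.63, -1.42);  n_3 = (-0.2446, +0.9696)
∠(n_0, n_3) = 132.95°
δ = |180° − 132.95°| = 47.05°
47.05° ≤ 2α = 66.05°  →  valid

δ = 47.05°, valid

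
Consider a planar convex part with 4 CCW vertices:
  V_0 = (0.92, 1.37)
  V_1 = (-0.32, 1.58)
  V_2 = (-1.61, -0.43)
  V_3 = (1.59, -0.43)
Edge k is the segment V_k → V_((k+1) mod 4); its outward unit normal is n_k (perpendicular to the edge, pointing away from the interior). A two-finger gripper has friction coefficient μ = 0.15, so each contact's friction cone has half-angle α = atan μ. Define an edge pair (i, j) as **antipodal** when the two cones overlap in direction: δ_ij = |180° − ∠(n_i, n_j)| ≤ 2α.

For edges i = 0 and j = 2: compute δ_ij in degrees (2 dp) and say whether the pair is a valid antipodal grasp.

δ = 9.61°, valid

α = atan 0.15 = 8.53°;  2α = 17.06°
edge 0: e_0 = (-1.24, +0.21);  n_0 = (+0.1670, +0.9860)
edge 2: e_2 = (+3.20, +0.00);  n_2 = (+0.0000, -1.0000)
∠(n_0, n_2) = 170.39°
δ = |180° − 170.39°| = 9.61°
9.61° ≤ 2α = 17.06°  →  valid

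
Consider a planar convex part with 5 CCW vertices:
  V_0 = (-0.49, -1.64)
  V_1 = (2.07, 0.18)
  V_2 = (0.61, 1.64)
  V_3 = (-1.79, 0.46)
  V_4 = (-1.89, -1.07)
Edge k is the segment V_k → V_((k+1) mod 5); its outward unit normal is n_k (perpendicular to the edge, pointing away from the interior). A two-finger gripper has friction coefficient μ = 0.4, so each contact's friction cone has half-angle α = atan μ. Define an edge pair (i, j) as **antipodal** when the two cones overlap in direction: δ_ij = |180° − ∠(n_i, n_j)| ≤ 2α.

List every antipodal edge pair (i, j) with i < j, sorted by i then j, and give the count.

α = atan 0.4 = 21.80°;  2α = 43.60°
n_0 = (+0.5794, -0.8150)
n_1 = (+0.7071, +0.7071)
n_2 = (-0.4412, +0.8974)
n_3 = (-0.9979, +0.0652)
n_4 = (-0.3771, -0.9262)
  (0,1): δ = 80.41°  ·
  (0,2): δ = 9.23°  ✓
  (0,3): δ = 50.85°  ·
  (0,4): δ = 122.44°  ·
  (1,2): δ = 108.82°  ·
  (1,3): δ = 48.74°  ·
  (1,4): δ = 22.85°  ✓
  (2,3): δ = 119.92°  ·
  (2,4): δ = 48.34°  ·
  (3,4): δ = 108.41°  ·
antipodal pairs: 2

count = 2; pairs: (0,2), (1,4)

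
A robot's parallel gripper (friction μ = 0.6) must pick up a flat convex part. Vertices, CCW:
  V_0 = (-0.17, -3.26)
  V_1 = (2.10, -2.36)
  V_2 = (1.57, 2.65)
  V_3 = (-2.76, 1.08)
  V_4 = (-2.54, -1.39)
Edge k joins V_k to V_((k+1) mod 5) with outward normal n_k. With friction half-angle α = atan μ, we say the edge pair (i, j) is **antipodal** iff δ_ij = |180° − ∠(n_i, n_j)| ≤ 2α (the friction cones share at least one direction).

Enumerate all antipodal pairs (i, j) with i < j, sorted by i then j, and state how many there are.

α = atan 0.6 = 30.96°;  2α = 61.93°
n_0 = (+0.3686, -0.9296)
n_1 = (+0.9945, +0.1052)
n_2 = (-0.3409, +0.9401)
n_3 = (-0.9961, -0.0887)
n_4 = (-0.6194, -0.7851)
  (0,1): δ = 105.59°  ·
  (0,2): δ = 1.70°  ✓
  (0,3): δ = 73.46°  ·
  (0,4): δ = 120.10°  ·
  (1,2): δ = 76.11°  ·
  (1,3): δ = 0.95°  ✓
  (1,4): δ = 45.69°  ✓
  (2,3): δ = 104.84°  ·
  (2,4): δ = 58.20°  ✓
  (3,4): δ = 133.36°  ·
antipodal pairs: 4

count = 4; pairs: (0,2), (1,3), (1,4), (2,4)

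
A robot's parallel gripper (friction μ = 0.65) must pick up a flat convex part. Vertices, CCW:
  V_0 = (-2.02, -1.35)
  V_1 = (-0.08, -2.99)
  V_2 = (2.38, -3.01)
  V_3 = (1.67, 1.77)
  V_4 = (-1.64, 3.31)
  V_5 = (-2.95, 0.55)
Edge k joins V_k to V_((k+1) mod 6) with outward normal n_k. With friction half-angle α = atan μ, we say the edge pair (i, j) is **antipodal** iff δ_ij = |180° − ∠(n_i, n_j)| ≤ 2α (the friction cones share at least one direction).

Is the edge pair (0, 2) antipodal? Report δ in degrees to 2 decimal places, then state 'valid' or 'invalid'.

δ = 41.34°, valid

α = atan 0.65 = 33.02°;  2α = 66.05°
edge 0: e_0 = (+1.94, -1.64);  n_0 = (-0.6456, -0.7637)
edge 2: e_2 = (-0.71, +4.78);  n_2 = (+0.9891, +0.1469)
∠(n_0, n_2) = 138.66°
δ = |180° − 138.66°| = 41.34°
41.34° ≤ 2α = 66.05°  →  valid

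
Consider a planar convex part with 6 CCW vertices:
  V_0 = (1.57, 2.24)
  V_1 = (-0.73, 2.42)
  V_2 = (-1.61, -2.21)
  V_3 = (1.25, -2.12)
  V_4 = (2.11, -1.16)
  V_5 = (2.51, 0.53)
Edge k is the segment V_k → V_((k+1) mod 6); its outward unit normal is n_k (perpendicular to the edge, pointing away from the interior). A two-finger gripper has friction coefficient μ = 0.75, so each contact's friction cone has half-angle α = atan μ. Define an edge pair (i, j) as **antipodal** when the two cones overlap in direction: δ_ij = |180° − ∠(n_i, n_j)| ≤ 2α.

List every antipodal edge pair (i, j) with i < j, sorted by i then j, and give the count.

count = 6; pairs: (0,2), (0,3), (1,3), (1,4), (1,5), (2,5)

α = atan 0.75 = 36.87°;  2α = 73.74°
n_0 = (+0.0780, +0.9970)
n_1 = (-0.9824, +0.1867)
n_2 = (+0.0315, -0.9995)
n_3 = (+0.7448, -0.6672)
n_4 = (+0.9731, -0.2303)
n_5 = (+0.8763, +0.4817)
  (0,1): δ = 96.29°  ·
  (0,2): δ = 6.28°  ✓
  (0,3): δ = 52.62°  ✓
  (0,4): δ = 81.16°  ·
  (0,5): δ = 123.27°  ·
  (1,2): δ = 77.44°  ·
  (1,3): δ = 31.09°  ✓
  (1,4): δ = 2.55°  ✓
  (1,5): δ = 39.56°  ✓
  (2,3): δ = 133.66°  ·
  (2,4): δ = 105.12°  ·
  (2,5): δ = 63.00°  ✓
  (3,4): δ = 151.46°  ·
  (3,5): δ = 109.35°  ·
  (4,5): δ = 137.89°  ·
antipodal pairs: 6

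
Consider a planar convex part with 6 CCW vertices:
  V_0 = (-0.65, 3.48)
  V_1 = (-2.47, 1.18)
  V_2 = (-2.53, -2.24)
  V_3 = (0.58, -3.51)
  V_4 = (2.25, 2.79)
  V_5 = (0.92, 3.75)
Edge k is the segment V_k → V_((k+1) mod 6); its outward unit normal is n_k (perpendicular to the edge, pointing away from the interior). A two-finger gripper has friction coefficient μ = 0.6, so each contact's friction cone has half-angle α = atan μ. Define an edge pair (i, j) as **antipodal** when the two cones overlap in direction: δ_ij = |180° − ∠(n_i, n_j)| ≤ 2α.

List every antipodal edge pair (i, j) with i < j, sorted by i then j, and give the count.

α = atan 0.6 = 30.96°;  2α = 61.93°
n_0 = (-0.7842, +0.6205)
n_1 = (-0.9998, +0.0175)
n_2 = (-0.3781, -0.9258)
n_3 = (+0.9666, -0.2562)
n_4 = (+0.5853, +0.8108)
n_5 = (-0.1695, +0.9855)
  (0,1): δ = 142.65°  ·
  (0,2): δ = 73.86°  ·
  (0,3): δ = 23.51°  ✓
  (0,4): δ = 92.53°  ·
  (0,5): δ = 138.11°  ·
  (1,2): δ = 111.21°  ·
  (1,3): δ = 13.84°  ✓
  (1,4): δ = 55.18°  ✓
  (1,5): δ = 100.76°  ·
  (2,3): δ = 82.63°  ·
  (2,4): δ = 13.61°  ✓
  (2,5): δ = 31.97°  ✓
  (3,4): δ = 110.98°  ·
  (3,5): δ = 65.40°  ·
  (4,5): δ = 134.42°  ·
antipodal pairs: 5

count = 5; pairs: (0,3), (1,3), (1,4), (2,4), (2,5)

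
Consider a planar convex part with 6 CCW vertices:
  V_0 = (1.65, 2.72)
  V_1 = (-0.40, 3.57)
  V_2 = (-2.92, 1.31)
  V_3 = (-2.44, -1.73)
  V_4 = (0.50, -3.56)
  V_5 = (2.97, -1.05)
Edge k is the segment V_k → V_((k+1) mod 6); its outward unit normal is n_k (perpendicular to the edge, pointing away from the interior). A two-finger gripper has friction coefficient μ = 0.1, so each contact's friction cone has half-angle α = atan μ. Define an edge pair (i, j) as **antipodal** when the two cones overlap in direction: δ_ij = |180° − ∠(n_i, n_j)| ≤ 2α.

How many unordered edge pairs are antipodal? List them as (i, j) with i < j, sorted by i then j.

α = atan 0.1 = 5.71°;  2α = 11.42°
n_0 = (+0.3830, +0.9237)
n_1 = (-0.6677, +0.7445)
n_2 = (-0.9878, -0.1560)
n_3 = (-0.5284, -0.8490)
n_4 = (+0.7128, -0.7014)
n_5 = (+0.9438, +0.3305)
  (0,1): δ = 115.59°  ·
  (0,2): δ = 58.51°  ·
  (0,3): δ = 9.38°  ✓
  (0,4): δ = 67.98°  ·
  (0,5): δ = 131.82°  ·
  (1,2): δ = 122.91°  ·
  (1,3): δ = 73.79°  ·
  (1,4): δ = 3.57°  ✓
  (1,5): δ = 67.41°  ·
  (2,3): δ = 130.87°  ·
  (2,4): δ = 53.51°  ·
  (2,5): δ = 10.32°  ✓
  (3,4): δ = 102.64°  ·
  (3,5): δ = 38.80°  ·
  (4,5): δ = 116.16°  ·
antipodal pairs: 3

count = 3; pairs: (0,3), (1,4), (2,5)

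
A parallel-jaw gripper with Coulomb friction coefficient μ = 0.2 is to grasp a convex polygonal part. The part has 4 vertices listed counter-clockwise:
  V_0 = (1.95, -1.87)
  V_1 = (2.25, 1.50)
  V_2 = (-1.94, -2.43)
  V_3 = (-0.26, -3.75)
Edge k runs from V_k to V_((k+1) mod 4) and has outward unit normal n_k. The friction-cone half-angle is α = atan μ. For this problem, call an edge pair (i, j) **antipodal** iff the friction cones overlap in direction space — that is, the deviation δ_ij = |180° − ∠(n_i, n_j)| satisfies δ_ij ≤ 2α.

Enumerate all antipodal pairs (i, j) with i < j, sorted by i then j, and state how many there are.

α = atan 0.2 = 11.31°;  2α = 22.62°
n_0 = (+0.9961, -0.0887)
n_1 = (-0.6841, +0.7294)
n_2 = (-0.6178, -0.7863)
n_3 = (+0.6479, -0.7617)
  (0,1): δ = 41.75°  ·
  (0,2): δ = 56.93°  ·
  (0,3): δ = 135.47°  ·
  (1,2): δ = 81.32°  ·
  (1,3): δ = 2.78°  ✓
  (2,3): δ = 101.46°  ·
antipodal pairs: 1

count = 1; pairs: (1,3)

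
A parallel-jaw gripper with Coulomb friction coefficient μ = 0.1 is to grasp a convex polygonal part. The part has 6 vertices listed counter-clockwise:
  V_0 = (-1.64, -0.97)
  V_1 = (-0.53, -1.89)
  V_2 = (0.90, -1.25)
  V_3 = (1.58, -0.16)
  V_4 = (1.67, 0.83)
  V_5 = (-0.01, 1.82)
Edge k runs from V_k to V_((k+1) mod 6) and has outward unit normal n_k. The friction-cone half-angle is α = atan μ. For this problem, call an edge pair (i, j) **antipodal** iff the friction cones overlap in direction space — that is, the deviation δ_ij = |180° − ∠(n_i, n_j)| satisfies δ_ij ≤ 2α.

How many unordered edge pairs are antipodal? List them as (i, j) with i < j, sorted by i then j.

α = atan 0.1 = 5.71°;  2α = 11.42°
n_0 = (-0.6381, -0.7699)
n_1 = (+0.4085, -0.9128)
n_2 = (+0.8484, -0.5293)
n_3 = (+0.9959, -0.0905)
n_4 = (+0.5077, +0.8615)
n_5 = (-0.8634, +0.5044)
  (0,1): δ = 116.24°  ·
  (0,2): δ = 82.31°  ·
  (0,3): δ = 55.54°  ·
  (0,4): δ = 9.14°  ✓
  (0,5): δ = 99.36°  ·
  (1,2): δ = 146.07°  ·
  (1,3): δ = 119.31°  ·
  (1,4): δ = 54.62°  ·
  (1,5): δ = 35.59°  ·
  (2,3): δ = 153.24°  ·
  (2,4): δ = 88.55°  ·
  (2,5): δ = 1.66°  ✓
  (3,4): δ = 115.32°  ·
  (3,5): δ = 25.10°  ·
  (4,5): δ = 89.78°  ·
antipodal pairs: 2

count = 2; pairs: (0,4), (2,5)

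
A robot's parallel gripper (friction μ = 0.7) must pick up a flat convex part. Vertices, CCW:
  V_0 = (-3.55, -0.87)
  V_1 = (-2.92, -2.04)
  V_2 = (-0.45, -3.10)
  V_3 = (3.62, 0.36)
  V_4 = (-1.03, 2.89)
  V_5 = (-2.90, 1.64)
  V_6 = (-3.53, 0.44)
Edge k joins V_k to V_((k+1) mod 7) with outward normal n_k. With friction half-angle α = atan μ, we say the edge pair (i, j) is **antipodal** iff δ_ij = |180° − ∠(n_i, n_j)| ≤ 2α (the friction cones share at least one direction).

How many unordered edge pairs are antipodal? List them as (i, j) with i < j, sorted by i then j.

α = atan 0.7 = 34.99°;  2α = 69.98°
n_0 = (-0.8805, -0.4741)
n_1 = (-0.3944, -0.9190)
n_2 = (+0.6477, -0.7619)
n_3 = (+0.4779, +0.8784)
n_4 = (-0.5557, +0.8314)
n_5 = (-0.8854, +0.4648)
n_6 = (-0.9999, +0.0153)
  (0,1): δ = 141.53°  ·
  (0,2): δ = 77.93°  ·
  (0,3): δ = 33.15°  ✓
  (0,4): δ = 95.46°  ·
  (0,5): δ = 124.00°  ·
  (0,6): δ = 150.82°  ·
  (1,2): δ = 116.40°  ·
  (1,3): δ = 5.32°  ✓
  (1,4): δ = 56.99°  ✓
  (1,5): δ = 85.53°  ·
  (1,6): δ = 112.35°  ·
  (2,3): δ = 68.92°  ✓
  (2,4): δ = 6.61°  ✓
  (2,5): δ = 21.93°  ✓
  (2,6): δ = 48.76°  ✓
  (3,4): δ = 117.69°  ·
  (3,5): δ = 89.15°  ·
  (3,6): δ = 62.32°  ✓
  (4,5): δ = 151.46°  ·
  (4,6): δ = 124.64°  ·
  (5,6): δ = 153.18°  ·
antipodal pairs: 8

count = 8; pairs: (0,3), (1,3), (1,4), (2,3), (2,4), (2,5), (2,6), (3,6)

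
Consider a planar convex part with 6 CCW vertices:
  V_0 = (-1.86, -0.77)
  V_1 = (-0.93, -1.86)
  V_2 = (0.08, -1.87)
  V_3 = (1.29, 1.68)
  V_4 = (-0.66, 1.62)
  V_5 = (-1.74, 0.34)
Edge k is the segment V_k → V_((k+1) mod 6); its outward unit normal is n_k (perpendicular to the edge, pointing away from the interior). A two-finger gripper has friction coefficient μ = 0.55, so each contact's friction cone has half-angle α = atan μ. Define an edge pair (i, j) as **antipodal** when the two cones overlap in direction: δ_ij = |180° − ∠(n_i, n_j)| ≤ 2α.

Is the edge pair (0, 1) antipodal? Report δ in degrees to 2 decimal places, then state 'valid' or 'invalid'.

α = atan 0.55 = 28.81°;  2α = 57.62°
edge 0: e_0 = (+0.93, -1.09);  n_0 = (-0.7607, -0.6491)
edge 1: e_1 = (+1.01, -0.01);  n_1 = (-0.0099, -1.0000)
∠(n_0, n_1) = 48.96°
δ = |180° − 48.96°| = 131.04°
131.04° > 2α = 57.62°  →  invalid

δ = 131.04°, invalid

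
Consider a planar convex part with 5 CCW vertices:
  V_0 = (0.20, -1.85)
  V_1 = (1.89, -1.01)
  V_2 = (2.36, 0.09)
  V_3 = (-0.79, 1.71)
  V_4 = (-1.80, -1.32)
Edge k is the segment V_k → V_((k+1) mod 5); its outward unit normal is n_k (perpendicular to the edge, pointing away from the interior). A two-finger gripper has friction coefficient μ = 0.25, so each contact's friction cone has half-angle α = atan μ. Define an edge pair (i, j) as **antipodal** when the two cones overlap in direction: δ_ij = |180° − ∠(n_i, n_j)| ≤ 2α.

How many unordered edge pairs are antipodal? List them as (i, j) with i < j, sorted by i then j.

count = 2; pairs: (1,3), (2,4)

α = atan 0.25 = 14.04°;  2α = 28.07°
n_0 = (+0.4451, -0.8955)
n_1 = (+0.9196, -0.3929)
n_2 = (+0.4573, +0.8893)
n_3 = (-0.9487, +0.3162)
n_4 = (-0.2562, -0.9666)
  (0,1): δ = 139.56°  ·
  (0,2): δ = 53.65°  ·
  (0,3): δ = 45.14°  ·
  (0,4): δ = 138.73°  ·
  (1,2): δ = 94.08°  ·
  (1,3): δ = 4.70°  ✓
  (1,4): δ = 98.29°  ·
  (2,3): δ = 81.22°  ·
  (2,4): δ = 12.37°  ✓
  (3,4): δ = 86.41°  ·
antipodal pairs: 2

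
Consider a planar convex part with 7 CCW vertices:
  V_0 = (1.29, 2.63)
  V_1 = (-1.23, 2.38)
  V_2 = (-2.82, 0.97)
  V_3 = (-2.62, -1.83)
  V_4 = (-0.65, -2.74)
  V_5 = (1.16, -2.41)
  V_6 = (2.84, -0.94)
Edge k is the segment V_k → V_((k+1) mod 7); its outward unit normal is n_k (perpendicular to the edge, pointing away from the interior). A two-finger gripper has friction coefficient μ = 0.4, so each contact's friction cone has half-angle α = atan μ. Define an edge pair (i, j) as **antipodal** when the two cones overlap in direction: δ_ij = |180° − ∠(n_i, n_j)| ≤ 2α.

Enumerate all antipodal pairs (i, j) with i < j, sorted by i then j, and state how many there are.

α = atan 0.4 = 21.80°;  2α = 43.60°
n_0 = (-0.0987, +0.9951)
n_1 = (-0.6635, +0.7482)
n_2 = (-0.9975, -0.0712)
n_3 = (-0.4194, -0.9078)
n_4 = (+0.1794, -0.9838)
n_5 = (+0.6585, -0.7526)
n_6 = (+0.9173, +0.3983)
  (0,1): δ = 144.10°  ·
  (0,2): δ = 91.58°  ·
  (0,3): δ = 30.46°  ✓
  (0,4): δ = 4.67°  ✓
  (0,5): δ = 35.52°  ✓
  (0,6): δ = 107.80°  ·
  (1,2): δ = 127.48°  ·
  (1,3): δ = 66.36°  ·
  (1,4): δ = 31.23°  ✓
  (1,5): δ = 0.38°  ✓
  (1,6): δ = 71.90°  ·
  (2,3): δ = 118.88°  ·
  (2,4): δ = 83.75°  ·
  (2,5): δ = 52.90°  ·
  (2,6): δ = 19.38°  ✓
  (3,4): δ = 144.87°  ·
  (3,5): δ = 114.02°  ·
  (3,6): δ = 41.74°  ✓
  (4,5): δ = 149.15°  ·
  (4,6): δ = 76.86°  ·
  (5,6): δ = 107.72°  ·
antipodal pairs: 7

count = 7; pairs: (0,3), (0,4), (0,5), (1,4), (1,5), (2,6), (3,6)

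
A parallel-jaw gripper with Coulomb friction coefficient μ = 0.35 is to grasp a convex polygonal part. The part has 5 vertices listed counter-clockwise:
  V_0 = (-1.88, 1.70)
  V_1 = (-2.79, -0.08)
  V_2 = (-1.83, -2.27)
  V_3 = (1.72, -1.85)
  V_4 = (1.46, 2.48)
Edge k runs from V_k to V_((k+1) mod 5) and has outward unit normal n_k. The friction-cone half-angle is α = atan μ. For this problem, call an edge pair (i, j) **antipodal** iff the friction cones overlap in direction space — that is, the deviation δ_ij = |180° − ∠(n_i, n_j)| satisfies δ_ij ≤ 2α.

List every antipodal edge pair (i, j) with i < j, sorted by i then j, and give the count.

α = atan 0.35 = 19.29°;  2α = 38.58°
n_0 = (-0.8904, +0.4552)
n_1 = (-0.9159, -0.4015)
n_2 = (+0.1175, -0.9931)
n_3 = (+0.9982, +0.0599)
n_4 = (-0.2274, +0.9738)
  (0,1): δ = 129.25°  ·
  (0,2): δ = 56.17°  ·
  (0,3): δ = 30.51°  ✓
  (0,4): δ = 130.22°  ·
  (1,2): δ = 106.92°  ·
  (1,3): δ = 20.23°  ✓
  (1,4): δ = 79.47°  ·
  (2,3): δ = 93.31°  ·
  (2,4): δ = 6.40°  ✓
  (3,4): δ = 80.29°  ·
antipodal pairs: 3

count = 3; pairs: (0,3), (1,3), (2,4)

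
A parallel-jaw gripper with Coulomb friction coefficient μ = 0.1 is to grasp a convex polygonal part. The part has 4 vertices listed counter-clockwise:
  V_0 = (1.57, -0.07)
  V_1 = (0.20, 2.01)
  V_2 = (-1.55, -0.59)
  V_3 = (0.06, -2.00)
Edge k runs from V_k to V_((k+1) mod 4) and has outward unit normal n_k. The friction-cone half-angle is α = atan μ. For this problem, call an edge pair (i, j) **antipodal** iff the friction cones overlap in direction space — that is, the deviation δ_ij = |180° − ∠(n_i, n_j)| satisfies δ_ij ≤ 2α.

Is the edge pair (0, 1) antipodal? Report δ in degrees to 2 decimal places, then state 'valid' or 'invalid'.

α = atan 0.1 = 5.71°;  2α = 11.42°
edge 0: e_0 = (-1.37, +2.08);  n_0 = (+0.8351, +0.5501)
edge 1: e_1 = (-1.75, -2.60);  n_1 = (-0.8296, +0.5584)
∠(n_0, n_1) = 112.69°
δ = |180° − 112.69°| = 67.31°
67.31° > 2α = 11.42°  →  invalid

δ = 67.31°, invalid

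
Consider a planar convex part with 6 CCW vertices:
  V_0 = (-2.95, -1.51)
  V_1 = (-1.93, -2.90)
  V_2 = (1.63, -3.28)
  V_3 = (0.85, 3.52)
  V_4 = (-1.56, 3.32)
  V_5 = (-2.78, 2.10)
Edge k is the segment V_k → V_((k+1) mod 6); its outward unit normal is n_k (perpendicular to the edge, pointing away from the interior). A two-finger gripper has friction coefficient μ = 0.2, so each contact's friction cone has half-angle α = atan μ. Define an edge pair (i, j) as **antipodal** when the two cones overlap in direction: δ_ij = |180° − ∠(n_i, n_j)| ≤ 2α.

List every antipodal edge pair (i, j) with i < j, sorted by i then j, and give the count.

α = atan 0.2 = 11.31°;  2α = 22.62°
n_0 = (-0.8062, -0.5916)
n_1 = (-0.1061, -0.9944)
n_2 = (+0.9935, +0.1140)
n_3 = (-0.0827, +0.9966)
n_4 = (-0.7071, +0.7071)
n_5 = (-0.9989, +0.0470)
  (0,1): δ = 132.36°  ·
  (0,2): δ = 29.73°  ·
  (0,3): δ = 58.47°  ·
  (0,4): δ = 98.73°  ·
  (0,5): δ = 141.03°  ·
  (1,2): δ = 77.36°  ·
  (1,3): δ = 10.84°  ✓
  (1,4): δ = 51.09°  ·
  (1,5): δ = 93.40°  ·
  (2,3): δ = 91.80°  ·
  (2,4): δ = 51.54°  ·
  (2,5): δ = 9.24°  ✓
  (3,4): δ = 139.74°  ·
  (3,5): δ = 97.44°  ·
  (4,5): δ = 137.70°  ·
antipodal pairs: 2

count = 2; pairs: (1,3), (2,5)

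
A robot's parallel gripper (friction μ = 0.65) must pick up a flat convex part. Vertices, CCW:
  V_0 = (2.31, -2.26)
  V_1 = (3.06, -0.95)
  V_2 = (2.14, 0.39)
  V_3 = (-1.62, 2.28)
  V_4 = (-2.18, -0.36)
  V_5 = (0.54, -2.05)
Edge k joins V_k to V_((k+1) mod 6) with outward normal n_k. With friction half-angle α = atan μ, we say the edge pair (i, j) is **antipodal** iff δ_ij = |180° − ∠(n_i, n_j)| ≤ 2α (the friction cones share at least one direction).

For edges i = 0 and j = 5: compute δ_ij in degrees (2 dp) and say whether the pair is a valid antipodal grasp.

δ = 113.03°, invalid

α = atan 0.65 = 33.02°;  2α = 66.05°
edge 0: e_0 = (+0.75, +1.31);  n_0 = (+0.8678, -0.4969)
edge 5: e_5 = (+1.77, -0.21);  n_5 = (-0.1178, -0.9930)
∠(n_0, n_5) = 66.97°
δ = |180° − 66.97°| = 113.03°
113.03° > 2α = 66.05°  →  invalid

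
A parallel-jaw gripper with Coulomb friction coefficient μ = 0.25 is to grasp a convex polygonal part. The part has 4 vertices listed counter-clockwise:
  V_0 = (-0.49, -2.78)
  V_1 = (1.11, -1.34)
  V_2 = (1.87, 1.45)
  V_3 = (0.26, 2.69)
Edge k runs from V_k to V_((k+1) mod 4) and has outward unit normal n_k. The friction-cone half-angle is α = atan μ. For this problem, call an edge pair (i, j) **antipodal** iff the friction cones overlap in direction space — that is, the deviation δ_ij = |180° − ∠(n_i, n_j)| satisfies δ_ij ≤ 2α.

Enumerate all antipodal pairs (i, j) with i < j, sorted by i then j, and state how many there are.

count = 1; pairs: (1,3)

α = atan 0.25 = 14.04°;  2α = 28.07°
n_0 = (+0.6690, -0.7433)
n_1 = (+0.9648, -0.2628)
n_2 = (+0.6102, +0.7923)
n_3 = (-0.9907, +0.1358)
  (0,1): δ = 147.22°  ·
  (0,2): δ = 79.59°  ·
  (0,3): δ = 40.21°  ·
  (1,2): δ = 112.37°  ·
  (1,3): δ = 7.43°  ✓
  (2,3): δ = 60.20°  ·
antipodal pairs: 1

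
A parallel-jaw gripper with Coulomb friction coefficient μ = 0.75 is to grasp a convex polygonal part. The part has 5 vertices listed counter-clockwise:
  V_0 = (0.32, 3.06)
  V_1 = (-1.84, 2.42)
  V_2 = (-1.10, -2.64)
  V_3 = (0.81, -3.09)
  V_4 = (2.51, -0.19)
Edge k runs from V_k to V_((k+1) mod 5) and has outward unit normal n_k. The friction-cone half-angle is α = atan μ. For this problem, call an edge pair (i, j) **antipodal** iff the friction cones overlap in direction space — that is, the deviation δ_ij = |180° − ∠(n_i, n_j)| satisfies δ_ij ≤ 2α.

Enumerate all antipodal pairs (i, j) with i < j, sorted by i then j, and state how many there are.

count = 5; pairs: (0,2), (0,3), (1,3), (1,4), (2,4)

α = atan 0.75 = 36.87°;  2α = 73.74°
n_0 = (-0.2841, +0.9588)
n_1 = (-0.9895, -0.1447)
n_2 = (-0.2293, -0.9734)
n_3 = (+0.8627, -0.5057)
n_4 = (+0.8293, +0.5588)
  (0,1): δ = 98.18°  ·
  (0,2): δ = 29.76°  ✓
  (0,3): δ = 43.12°  ✓
  (0,4): δ = 107.47°  ·
  (1,2): δ = 111.58°  ·
  (1,3): δ = 38.70°  ✓
  (1,4): δ = 25.65°  ✓
  (2,3): δ = 107.12°  ·
  (2,4): δ = 42.77°  ✓
  (3,4): δ = 115.65°  ·
antipodal pairs: 5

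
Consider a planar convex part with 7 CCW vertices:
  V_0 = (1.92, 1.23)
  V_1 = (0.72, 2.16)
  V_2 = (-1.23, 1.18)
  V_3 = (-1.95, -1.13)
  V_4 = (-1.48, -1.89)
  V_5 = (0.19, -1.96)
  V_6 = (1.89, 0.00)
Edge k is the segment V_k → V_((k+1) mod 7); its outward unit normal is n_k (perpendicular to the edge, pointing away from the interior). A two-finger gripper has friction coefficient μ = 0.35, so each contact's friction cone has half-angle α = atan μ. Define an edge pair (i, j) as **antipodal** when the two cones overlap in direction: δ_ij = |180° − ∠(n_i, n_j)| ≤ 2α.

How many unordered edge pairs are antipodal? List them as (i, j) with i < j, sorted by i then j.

count = 7; pairs: (0,3), (0,4), (1,4), (1,5), (2,5), (2,6), (3,6)

α = atan 0.35 = 19.29°;  2α = 38.58°
n_0 = (+0.6126, +0.7904)
n_1 = (-0.4490, +0.8935)
n_2 = (-0.9547, +0.2976)
n_3 = (-0.8505, -0.5260)
n_4 = (-0.0419, -0.9991)
n_5 = (+0.7554, -0.6552)
n_6 = (+0.9997, -0.0244)
  (0,1): δ = 115.54°  ·
  (0,2): δ = 69.54°  ·
  (0,3): δ = 20.49°  ✓
  (0,4): δ = 35.38°  ✓
  (0,5): δ = 86.84°  ·
  (0,6): δ = 126.38°  ·
  (1,2): δ = 133.99°  ·
  (1,3): δ = 84.95°  ·
  (1,4): δ = 29.08°  ✓
  (1,5): δ = 22.38°  ✓
  (1,6): δ = 61.92°  ·
  (2,3): δ = 130.95°  ·
  (2,4): δ = 75.09°  ·
  (2,5): δ = 23.62°  ✓
  (2,6): δ = 15.91°  ✓
  (3,4): δ = 124.13°  ·
  (3,5): δ = 72.67°  ·
  (3,6): δ = 33.13°  ✓
  (4,5): δ = 128.54°  ·
  (4,6): δ = 89.00°  ·
  (5,6): δ = 140.46°  ·
antipodal pairs: 7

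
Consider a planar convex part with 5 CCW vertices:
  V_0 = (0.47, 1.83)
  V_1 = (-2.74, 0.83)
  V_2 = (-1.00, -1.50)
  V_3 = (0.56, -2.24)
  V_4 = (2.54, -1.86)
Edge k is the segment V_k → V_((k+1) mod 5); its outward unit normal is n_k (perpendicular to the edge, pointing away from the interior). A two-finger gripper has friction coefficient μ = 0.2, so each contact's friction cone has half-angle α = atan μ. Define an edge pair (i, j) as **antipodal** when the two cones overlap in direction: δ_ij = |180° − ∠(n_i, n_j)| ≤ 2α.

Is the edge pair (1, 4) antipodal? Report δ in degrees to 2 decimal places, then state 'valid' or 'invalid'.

α = atan 0.2 = 11.31°;  2α = 22.62°
edge 1: e_1 = (+1.74, -2.33);  n_1 = (-0.8012, -0.5983)
edge 4: e_4 = (-2.07, +3.69);  n_4 = (+0.8721, +0.4893)
∠(n_1, n_4) = 172.54°
δ = |180° − 172.54°| = 7.46°
7.46° ≤ 2α = 22.62°  →  valid

δ = 7.46°, valid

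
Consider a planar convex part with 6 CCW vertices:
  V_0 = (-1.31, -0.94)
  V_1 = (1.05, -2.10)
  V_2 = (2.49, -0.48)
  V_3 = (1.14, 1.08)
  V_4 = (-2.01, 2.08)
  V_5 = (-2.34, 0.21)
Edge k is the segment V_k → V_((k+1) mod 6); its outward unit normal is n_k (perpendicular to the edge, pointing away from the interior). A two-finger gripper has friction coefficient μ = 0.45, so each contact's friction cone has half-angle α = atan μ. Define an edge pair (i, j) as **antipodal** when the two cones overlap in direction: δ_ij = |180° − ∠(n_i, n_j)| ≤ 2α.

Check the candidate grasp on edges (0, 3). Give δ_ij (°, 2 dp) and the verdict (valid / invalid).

α = atan 0.45 = 24.23°;  2α = 48.46°
edge 0: e_0 = (+2.36, -1.16);  n_0 = (-0.4411, -0.8974)
edge 3: e_3 = (-3.15, +1.00);  n_3 = (+0.3026, +0.9531)
∠(n_0, n_3) = 171.44°
δ = |180° − 171.44°| = 8.56°
8.56° ≤ 2α = 48.46°  →  valid

δ = 8.56°, valid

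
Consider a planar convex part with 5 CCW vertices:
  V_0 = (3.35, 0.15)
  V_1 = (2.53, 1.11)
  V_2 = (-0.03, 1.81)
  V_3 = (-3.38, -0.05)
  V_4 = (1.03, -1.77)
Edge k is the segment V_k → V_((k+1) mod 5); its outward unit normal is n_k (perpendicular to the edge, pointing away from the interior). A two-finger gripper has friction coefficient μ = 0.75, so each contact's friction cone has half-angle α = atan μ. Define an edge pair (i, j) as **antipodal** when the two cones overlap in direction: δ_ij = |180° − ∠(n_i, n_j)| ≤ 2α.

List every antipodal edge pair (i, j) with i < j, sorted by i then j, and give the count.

α = atan 0.75 = 36.87°;  2α = 73.74°
n_0 = (+0.7604, +0.6495)
n_1 = (+0.2638, +0.9646)
n_2 = (-0.4854, +0.8743)
n_3 = (-0.3634, -0.9316)
n_4 = (+0.6376, -0.7704)
  (0,1): δ = 145.80°  ·
  (0,2): δ = 101.46°  ·
  (0,3): δ = 28.19°  ✓
  (0,4): δ = 89.11°  ·
  (1,2): δ = 135.67°  ·
  (1,3): δ = 6.01°  ✓
  (1,4): δ = 54.90°  ✓
  (2,3): δ = 50.35°  ✓
  (2,4): δ = 10.57°  ✓
  (3,4): δ = 119.08°  ·
antipodal pairs: 5

count = 5; pairs: (0,3), (1,3), (1,4), (2,3), (2,4)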